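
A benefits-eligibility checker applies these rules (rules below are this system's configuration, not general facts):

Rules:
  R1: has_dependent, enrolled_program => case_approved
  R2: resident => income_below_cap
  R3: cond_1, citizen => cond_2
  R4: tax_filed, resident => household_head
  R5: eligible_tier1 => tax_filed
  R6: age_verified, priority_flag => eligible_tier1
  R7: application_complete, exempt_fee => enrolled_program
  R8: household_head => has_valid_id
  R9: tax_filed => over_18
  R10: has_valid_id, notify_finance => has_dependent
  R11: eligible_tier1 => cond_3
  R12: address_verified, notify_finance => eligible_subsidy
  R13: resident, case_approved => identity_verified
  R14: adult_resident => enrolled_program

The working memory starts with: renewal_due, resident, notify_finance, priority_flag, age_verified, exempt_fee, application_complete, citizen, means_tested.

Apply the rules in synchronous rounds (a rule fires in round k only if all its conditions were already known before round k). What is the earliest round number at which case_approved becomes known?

Round 1: R2 [resident => income_below_cap]; R6 [age_verified, priority_flag => eligible_tier1]; R7 [application_complete, exempt_fee => enrolled_program]. Adds income_below_cap, eligible_tier1, enrolled_program.
Round 2: R5 [eligible_tier1 => tax_filed]; R11 [eligible_tier1 => cond_3]. Adds tax_filed, cond_3.
Round 3: R4 [tax_filed, resident => household_head]; R9 [tax_filed => over_18]. Adds household_head, over_18.
Round 4: R8 [household_head => has_valid_id]. Adds has_valid_id.
Round 5: R10 [has_valid_id, notify_finance => has_dependent]. Adds has_dependent.
Round 6: R1 [has_dependent, enrolled_program => case_approved]. Adds case_approved.
case_approved first appears in round 6.

6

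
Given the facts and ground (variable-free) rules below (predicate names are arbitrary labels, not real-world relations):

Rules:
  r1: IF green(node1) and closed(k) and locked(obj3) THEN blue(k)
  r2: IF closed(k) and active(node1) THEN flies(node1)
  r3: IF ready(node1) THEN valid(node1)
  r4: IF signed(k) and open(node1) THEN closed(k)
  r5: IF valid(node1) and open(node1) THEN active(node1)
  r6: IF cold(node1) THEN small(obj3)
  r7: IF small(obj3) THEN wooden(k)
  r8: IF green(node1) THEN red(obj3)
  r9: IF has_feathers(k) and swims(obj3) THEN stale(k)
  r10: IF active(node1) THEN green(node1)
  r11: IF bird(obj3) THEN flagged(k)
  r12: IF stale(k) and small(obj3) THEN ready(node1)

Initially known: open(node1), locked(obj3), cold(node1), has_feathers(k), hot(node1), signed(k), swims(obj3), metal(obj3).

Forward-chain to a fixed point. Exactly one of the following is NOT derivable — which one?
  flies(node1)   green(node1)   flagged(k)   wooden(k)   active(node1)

flagged(k)

Round 1: r4 [IF signed(k) and open(node1) THEN closed(k)]; r6 [IF cold(node1) THEN small(obj3)]; r9 [IF has_feathers(k) and swims(obj3) THEN stale(k)]. Adds closed(k), small(obj3), stale(k).
Round 2: r7 [IF small(obj3) THEN wooden(k)]; r12 [IF stale(k) and small(obj3) THEN ready(node1)]. Adds wooden(k), ready(node1).
Round 3: r3 [IF ready(node1) THEN valid(node1)]. Adds valid(node1).
Round 4: r5 [IF valid(node1) and open(node1) THEN active(node1)]. Adds active(node1).
Round 5: r2 [IF closed(k) and active(node1) THEN flies(node1)]; r10 [IF active(node1) THEN green(node1)]. Adds flies(node1), green(node1).
Round 6: r1 [IF green(node1) and closed(k) and locked(obj3) THEN blue(k)]; r8 [IF green(node1) THEN red(obj3)]. Adds blue(k), red(obj3).
Derived: green(node1) (round 5), active(node1) (round 4), flies(node1) (round 5), wooden(k) (round 2). flagged(k) never appears in any round.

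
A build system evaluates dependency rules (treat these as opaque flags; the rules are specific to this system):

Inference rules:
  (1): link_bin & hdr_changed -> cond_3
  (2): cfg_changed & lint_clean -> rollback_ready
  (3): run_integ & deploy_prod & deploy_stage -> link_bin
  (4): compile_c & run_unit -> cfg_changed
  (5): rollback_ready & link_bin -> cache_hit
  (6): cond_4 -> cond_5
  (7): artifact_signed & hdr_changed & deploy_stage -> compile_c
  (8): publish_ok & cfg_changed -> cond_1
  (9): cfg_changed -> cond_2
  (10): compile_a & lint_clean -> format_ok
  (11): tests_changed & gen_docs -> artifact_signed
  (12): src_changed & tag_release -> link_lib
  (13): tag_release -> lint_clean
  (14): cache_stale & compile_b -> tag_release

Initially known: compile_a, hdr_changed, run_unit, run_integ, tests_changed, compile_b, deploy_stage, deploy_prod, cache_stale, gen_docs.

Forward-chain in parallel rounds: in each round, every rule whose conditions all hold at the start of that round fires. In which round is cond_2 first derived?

4

Round 1: (3) [run_integ & deploy_prod & deploy_stage -> link_bin]; (11) [tests_changed & gen_docs -> artifact_signed]; (14) [cache_stale & compile_b -> tag_release]. Adds link_bin, artifact_signed, tag_release.
Round 2: (1) [link_bin & hdr_changed -> cond_3]; (7) [artifact_signed & hdr_changed & deploy_stage -> compile_c]; (13) [tag_release -> lint_clean]. Adds cond_3, compile_c, lint_clean.
Round 3: (4) [compile_c & run_unit -> cfg_changed]; (10) [compile_a & lint_clean -> format_ok]. Adds cfg_changed, format_ok.
Round 4: (2) [cfg_changed & lint_clean -> rollback_ready]; (9) [cfg_changed -> cond_2]. Adds rollback_ready, cond_2.
cond_2 first appears in round 4.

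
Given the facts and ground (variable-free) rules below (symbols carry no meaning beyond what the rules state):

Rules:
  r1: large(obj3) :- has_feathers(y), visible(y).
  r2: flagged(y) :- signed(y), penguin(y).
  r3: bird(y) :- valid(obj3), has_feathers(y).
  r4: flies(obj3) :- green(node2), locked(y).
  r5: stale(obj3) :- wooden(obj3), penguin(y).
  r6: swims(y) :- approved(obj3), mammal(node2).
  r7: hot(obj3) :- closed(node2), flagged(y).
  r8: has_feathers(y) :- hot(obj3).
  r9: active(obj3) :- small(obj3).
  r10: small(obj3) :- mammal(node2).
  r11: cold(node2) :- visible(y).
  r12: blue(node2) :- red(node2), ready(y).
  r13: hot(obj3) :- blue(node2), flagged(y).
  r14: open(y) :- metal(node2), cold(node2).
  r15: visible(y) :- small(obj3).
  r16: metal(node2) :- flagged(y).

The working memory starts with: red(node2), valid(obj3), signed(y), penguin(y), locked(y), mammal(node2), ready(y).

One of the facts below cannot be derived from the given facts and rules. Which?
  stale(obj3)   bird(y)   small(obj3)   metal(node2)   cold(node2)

[1] r2 [flagged(y) :- signed(y), penguin(y).]; r10 [small(obj3) :- mammal(node2).]; r12 [blue(node2) :- red(node2), ready(y).]. ⇒ new: flagged(y), small(obj3), blue(node2).
[2] r9 [active(obj3) :- small(obj3).]; r13 [hot(obj3) :- blue(node2), flagged(y).]; r15 [visible(y) :- small(obj3).]; r16 [metal(node2) :- flagged(y).]. ⇒ new: active(obj3), hot(obj3), visible(y), metal(node2).
[3] r8 [has_feathers(y) :- hot(obj3).]; r11 [cold(node2) :- visible(y).]. ⇒ new: has_feathers(y), cold(node2).
[4] r1 [large(obj3) :- has_feathers(y), visible(y).]; r3 [bird(y) :- valid(obj3), has_feathers(y).]; r14 [open(y) :- metal(node2), cold(node2).]. ⇒ new: large(obj3), bird(y), open(y).
Derived: small(obj3) (round 1), metal(node2) (round 2), bird(y) (round 4), cold(node2) (round 3). stale(obj3) never appears in any round.

stale(obj3)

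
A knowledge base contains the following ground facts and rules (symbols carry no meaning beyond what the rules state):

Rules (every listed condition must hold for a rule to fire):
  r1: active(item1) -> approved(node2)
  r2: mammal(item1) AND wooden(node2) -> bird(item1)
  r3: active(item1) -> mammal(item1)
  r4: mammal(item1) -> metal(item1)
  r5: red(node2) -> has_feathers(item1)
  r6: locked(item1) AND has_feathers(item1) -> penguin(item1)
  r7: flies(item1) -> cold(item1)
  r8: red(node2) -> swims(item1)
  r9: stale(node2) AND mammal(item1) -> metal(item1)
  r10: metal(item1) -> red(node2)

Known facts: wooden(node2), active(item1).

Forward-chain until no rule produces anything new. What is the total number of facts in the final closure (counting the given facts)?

9

Round 1: r1 [active(item1) -> approved(node2)]; r3 [active(item1) -> mammal(item1)]. New: approved(node2), mammal(item1).
Round 2: r2 [mammal(item1) AND wooden(node2) -> bird(item1)]; r4 [mammal(item1) -> metal(item1)]. New: bird(item1), metal(item1).
Round 3: r10 [metal(item1) -> red(node2)]. New: red(node2).
Round 4: r5 [red(node2) -> has_feathers(item1)]; r8 [red(node2) -> swims(item1)]. New: has_feathers(item1), swims(item1).
Closure: {active(item1), approved(node2), bird(item1), has_feathers(item1), mammal(item1), metal(item1), red(node2), swims(item1), wooden(node2)} — 9 facts.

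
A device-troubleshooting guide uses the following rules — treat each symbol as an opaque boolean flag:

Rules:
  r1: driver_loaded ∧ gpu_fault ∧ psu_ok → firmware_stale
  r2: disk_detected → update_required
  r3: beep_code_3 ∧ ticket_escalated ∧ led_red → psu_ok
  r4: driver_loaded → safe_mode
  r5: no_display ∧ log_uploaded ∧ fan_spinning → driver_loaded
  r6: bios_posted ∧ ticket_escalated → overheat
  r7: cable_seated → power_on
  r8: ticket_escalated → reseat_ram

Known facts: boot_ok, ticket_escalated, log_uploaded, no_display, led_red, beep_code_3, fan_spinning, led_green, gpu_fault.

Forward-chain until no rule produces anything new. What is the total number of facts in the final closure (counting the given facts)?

14

Round 1 fires r3, r5, r8, giving psu_ok, driver_loaded, reseat_ram.
Round 2 fires r1, r4, giving firmware_stale, safe_mode.
Closure: {beep_code_3, boot_ok, driver_loaded, fan_spinning, firmware_stale, gpu_fault, led_green, led_red, log_uploaded, no_display, psu_ok, reseat_ram, safe_mode, ticket_escalated} — 14 facts.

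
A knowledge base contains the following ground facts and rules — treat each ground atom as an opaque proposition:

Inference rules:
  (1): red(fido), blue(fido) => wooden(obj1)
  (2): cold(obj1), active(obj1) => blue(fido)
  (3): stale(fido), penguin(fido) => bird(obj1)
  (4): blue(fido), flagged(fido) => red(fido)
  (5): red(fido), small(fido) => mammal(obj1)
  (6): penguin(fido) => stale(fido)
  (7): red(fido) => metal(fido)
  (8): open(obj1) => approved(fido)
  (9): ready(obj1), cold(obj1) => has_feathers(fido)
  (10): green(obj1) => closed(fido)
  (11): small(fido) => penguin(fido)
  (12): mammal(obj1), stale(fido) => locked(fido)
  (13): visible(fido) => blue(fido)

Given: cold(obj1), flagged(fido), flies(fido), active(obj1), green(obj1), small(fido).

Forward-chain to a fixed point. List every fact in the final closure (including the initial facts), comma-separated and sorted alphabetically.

[1] (2) [cold(obj1), active(obj1) => blue(fido)]; (10) [green(obj1) => closed(fido)]; (11) [small(fido) => penguin(fido)]. ⇒ new: blue(fido), closed(fido), penguin(fido).
[2] (4) [blue(fido), flagged(fido) => red(fido)]; (6) [penguin(fido) => stale(fido)]. ⇒ new: red(fido), stale(fido).
[3] (1) [red(fido), blue(fido) => wooden(obj1)]; (3) [stale(fido), penguin(fido) => bird(obj1)]; (5) [red(fido), small(fido) => mammal(obj1)]; (7) [red(fido) => metal(fido)]. ⇒ new: wooden(obj1), bird(obj1), mammal(obj1), metal(fido).
[4] (12) [mammal(obj1), stale(fido) => locked(fido)]. ⇒ new: locked(fido).

active(obj1), bird(obj1), blue(fido), closed(fido), cold(obj1), flagged(fido), flies(fido), green(obj1), locked(fido), mammal(obj1), metal(fido), penguin(fido), red(fido), small(fido), stale(fido), wooden(obj1)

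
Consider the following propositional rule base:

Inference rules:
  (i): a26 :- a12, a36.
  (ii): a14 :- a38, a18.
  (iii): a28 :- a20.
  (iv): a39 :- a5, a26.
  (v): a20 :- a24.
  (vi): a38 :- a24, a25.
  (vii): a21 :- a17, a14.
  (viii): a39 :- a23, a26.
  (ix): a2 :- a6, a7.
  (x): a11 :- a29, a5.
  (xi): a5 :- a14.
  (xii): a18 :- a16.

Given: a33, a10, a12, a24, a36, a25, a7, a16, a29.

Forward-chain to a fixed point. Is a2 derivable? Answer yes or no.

Round 1: (i) [a26 :- a12, a36.]; (v) [a20 :- a24.]; (vi) [a38 :- a24, a25.]; (xii) [a18 :- a16.]. New: a26, a20, a38, a18.
Round 2: (ii) [a14 :- a38, a18.]; (iii) [a28 :- a20.]. New: a14, a28.
Round 3: (xi) [a5 :- a14.]. New: a5.
Round 4: (iv) [a39 :- a5, a26.]; (x) [a11 :- a29, a5.]. New: a39, a11.
Fixed point reached. a2 is concluded only by (ix); (ix) needs a6 (never derived).

no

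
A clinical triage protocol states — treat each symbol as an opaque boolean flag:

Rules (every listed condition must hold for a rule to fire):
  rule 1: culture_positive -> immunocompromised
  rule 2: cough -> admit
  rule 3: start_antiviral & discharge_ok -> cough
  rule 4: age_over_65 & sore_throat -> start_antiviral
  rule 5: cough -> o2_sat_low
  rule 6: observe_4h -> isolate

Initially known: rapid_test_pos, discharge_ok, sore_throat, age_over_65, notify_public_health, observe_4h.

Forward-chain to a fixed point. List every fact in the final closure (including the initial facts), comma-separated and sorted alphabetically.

Round 1 fires rule 4, rule 6, giving start_antiviral, isolate.
Round 2 fires rule 3, giving cough.
Round 3 fires rule 2, rule 5, giving admit, o2_sat_low.

admit, age_over_65, cough, discharge_ok, isolate, notify_public_health, o2_sat_low, observe_4h, rapid_test_pos, sore_throat, start_antiviral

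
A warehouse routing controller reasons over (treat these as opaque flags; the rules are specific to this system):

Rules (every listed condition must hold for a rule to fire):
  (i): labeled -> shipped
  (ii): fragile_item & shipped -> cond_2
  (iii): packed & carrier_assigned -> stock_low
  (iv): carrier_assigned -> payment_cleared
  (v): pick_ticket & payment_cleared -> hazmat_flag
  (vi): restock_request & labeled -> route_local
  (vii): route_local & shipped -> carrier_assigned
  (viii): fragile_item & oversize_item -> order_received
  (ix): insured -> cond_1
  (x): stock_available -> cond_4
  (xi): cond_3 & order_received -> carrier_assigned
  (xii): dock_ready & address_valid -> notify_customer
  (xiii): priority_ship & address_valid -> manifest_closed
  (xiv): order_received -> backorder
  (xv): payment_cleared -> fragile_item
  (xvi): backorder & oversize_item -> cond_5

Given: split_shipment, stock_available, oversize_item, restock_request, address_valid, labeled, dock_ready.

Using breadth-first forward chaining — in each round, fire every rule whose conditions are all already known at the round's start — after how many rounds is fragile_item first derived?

4

Round 1: (i) [labeled -> shipped]; (vi) [restock_request & labeled -> route_local]; (x) [stock_available -> cond_4]; (xii) [dock_ready & address_valid -> notify_customer]. New: shipped, route_local, cond_4, notify_customer.
Round 2: (vii) [route_local & shipped -> carrier_assigned]. New: carrier_assigned.
Round 3: (iv) [carrier_assigned -> payment_cleared]. New: payment_cleared.
Round 4: (xv) [payment_cleared -> fragile_item]. New: fragile_item.
fragile_item first appears in round 4.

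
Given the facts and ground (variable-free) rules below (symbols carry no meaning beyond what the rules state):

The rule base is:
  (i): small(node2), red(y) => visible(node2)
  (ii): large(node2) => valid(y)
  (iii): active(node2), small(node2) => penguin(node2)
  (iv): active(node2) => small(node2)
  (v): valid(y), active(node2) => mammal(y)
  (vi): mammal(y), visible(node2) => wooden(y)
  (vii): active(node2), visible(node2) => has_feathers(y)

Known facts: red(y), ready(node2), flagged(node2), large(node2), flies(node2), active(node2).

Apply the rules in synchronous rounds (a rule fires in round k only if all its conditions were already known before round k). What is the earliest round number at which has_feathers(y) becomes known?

[1] (ii) [large(node2) => valid(y)]; (iv) [active(node2) => small(node2)]. ⇒ new: valid(y), small(node2).
[2] (i) [small(node2), red(y) => visible(node2)]; (iii) [active(node2), small(node2) => penguin(node2)]; (v) [valid(y), active(node2) => mammal(y)]. ⇒ new: visible(node2), penguin(node2), mammal(y).
[3] (vi) [mammal(y), visible(node2) => wooden(y)]; (vii) [active(node2), visible(node2) => has_feathers(y)]. ⇒ new: wooden(y), has_feathers(y).
has_feathers(y) first appears in round 3.

3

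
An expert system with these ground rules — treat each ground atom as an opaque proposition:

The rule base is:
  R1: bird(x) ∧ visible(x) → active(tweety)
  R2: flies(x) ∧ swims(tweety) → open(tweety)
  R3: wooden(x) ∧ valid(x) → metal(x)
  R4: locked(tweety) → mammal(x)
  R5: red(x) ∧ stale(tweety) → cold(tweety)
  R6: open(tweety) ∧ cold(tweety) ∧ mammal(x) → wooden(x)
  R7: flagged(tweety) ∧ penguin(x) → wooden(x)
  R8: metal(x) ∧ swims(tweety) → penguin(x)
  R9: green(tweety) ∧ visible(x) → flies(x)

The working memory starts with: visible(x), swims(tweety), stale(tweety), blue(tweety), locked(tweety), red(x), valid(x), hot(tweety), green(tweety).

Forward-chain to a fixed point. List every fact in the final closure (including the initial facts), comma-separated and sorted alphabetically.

Round 1 — R4, R5, R9, derive mammal(x), cold(tweety), flies(x).
Round 2 — R2, derive open(tweety).
Round 3 — R6, derive wooden(x).
Round 4 — R3, derive metal(x).
Round 5 — R8, derive penguin(x).

blue(tweety), cold(tweety), flies(x), green(tweety), hot(tweety), locked(tweety), mammal(x), metal(x), open(tweety), penguin(x), red(x), stale(tweety), swims(tweety), valid(x), visible(x), wooden(x)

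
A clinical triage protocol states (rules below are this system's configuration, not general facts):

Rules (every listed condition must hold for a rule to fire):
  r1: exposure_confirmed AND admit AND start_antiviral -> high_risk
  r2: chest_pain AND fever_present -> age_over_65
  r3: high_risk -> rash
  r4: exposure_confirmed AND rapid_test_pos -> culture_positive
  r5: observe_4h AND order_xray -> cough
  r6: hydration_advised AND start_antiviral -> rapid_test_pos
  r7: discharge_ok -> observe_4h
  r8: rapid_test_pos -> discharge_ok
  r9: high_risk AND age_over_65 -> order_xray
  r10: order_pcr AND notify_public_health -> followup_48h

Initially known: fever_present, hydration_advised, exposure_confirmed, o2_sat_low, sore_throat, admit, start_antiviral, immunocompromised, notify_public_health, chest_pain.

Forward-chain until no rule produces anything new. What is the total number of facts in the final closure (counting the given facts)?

19

Round 1 — r1, r2, r6, derive high_risk, age_over_65, rapid_test_pos.
Round 2 — r3, r4, r8, r9, derive rash, culture_positive, discharge_ok, order_xray.
Round 3 — r7, derive observe_4h.
Round 4 — r5, derive cough.
Closure: {admit, age_over_65, chest_pain, cough, culture_positive, discharge_ok, exposure_confirmed, fever_present, high_risk, hydration_advised, immunocompromised, notify_public_health, o2_sat_low, observe_4h, order_xray, rapid_test_pos, rash, sore_throat, start_antiviral} — 19 facts.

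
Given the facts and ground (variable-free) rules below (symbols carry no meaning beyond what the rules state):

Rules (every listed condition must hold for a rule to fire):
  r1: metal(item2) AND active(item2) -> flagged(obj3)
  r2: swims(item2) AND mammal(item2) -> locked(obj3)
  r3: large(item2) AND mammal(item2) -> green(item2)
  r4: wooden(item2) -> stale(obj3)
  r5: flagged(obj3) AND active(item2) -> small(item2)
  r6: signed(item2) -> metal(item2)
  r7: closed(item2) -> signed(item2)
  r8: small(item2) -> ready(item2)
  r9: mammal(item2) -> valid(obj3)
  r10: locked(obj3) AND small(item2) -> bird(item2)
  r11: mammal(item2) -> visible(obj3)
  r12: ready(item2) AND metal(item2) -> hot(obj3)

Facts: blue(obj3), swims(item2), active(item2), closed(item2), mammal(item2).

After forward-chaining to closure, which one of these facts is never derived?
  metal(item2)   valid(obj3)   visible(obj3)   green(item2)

Round 1: r2 [swims(item2) AND mammal(item2) -> locked(obj3)]; r7 [closed(item2) -> signed(item2)]; r9 [mammal(item2) -> valid(obj3)]; r11 [mammal(item2) -> visible(obj3)]. New: locked(obj3), signed(item2), valid(obj3), visible(obj3).
Round 2: r6 [signed(item2) -> metal(item2)]. New: metal(item2).
Round 3: r1 [metal(item2) AND active(item2) -> flagged(obj3)]. New: flagged(obj3).
Round 4: r5 [flagged(obj3) AND active(item2) -> small(item2)]. New: small(item2).
Round 5: r8 [small(item2) -> ready(item2)]; r10 [locked(obj3) AND small(item2) -> bird(item2)]. New: ready(item2), bird(item2).
Round 6: r12 [ready(item2) AND metal(item2) -> hot(obj3)]. New: hot(obj3).
Derived: valid(obj3) (round 1), metal(item2) (round 2), visible(obj3) (round 1). green(item2) never appears in any round.

green(item2)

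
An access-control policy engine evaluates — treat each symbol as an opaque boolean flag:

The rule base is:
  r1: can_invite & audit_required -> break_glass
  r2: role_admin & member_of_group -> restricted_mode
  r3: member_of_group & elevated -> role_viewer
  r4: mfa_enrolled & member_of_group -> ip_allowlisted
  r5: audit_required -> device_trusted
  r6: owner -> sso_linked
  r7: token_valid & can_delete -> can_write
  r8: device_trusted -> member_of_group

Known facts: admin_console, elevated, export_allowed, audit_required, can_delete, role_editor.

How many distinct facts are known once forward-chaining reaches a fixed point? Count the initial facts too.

Round 1: r5 [audit_required -> device_trusted]. New: device_trusted.
Round 2: r8 [device_trusted -> member_of_group]. New: member_of_group.
Round 3: r3 [member_of_group & elevated -> role_viewer]. New: role_viewer.
Closure: {admin_console, audit_required, can_delete, device_trusted, elevated, export_allowed, member_of_group, role_editor, role_viewer} — 9 facts.

9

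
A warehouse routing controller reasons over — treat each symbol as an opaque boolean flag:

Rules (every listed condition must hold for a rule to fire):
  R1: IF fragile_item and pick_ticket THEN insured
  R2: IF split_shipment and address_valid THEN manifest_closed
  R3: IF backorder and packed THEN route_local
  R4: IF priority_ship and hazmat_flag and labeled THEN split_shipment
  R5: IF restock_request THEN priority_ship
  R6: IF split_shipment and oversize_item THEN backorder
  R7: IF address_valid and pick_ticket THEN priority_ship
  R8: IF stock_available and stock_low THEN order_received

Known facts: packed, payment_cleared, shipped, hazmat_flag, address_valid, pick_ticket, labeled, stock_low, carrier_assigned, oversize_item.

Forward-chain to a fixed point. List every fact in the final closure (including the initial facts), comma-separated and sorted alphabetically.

address_valid, backorder, carrier_assigned, hazmat_flag, labeled, manifest_closed, oversize_item, packed, payment_cleared, pick_ticket, priority_ship, route_local, shipped, split_shipment, stock_low

Round 1: R7 [IF address_valid and pick_ticket THEN priority_ship]. New: priority_ship.
Round 2: R4 [IF priority_ship and hazmat_flag and labeled THEN split_shipment]. New: split_shipment.
Round 3: R2 [IF split_shipment and address_valid THEN manifest_closed]; R6 [IF split_shipment and oversize_item THEN backorder]. New: manifest_closed, backorder.
Round 4: R3 [IF backorder and packed THEN route_local]. New: route_local.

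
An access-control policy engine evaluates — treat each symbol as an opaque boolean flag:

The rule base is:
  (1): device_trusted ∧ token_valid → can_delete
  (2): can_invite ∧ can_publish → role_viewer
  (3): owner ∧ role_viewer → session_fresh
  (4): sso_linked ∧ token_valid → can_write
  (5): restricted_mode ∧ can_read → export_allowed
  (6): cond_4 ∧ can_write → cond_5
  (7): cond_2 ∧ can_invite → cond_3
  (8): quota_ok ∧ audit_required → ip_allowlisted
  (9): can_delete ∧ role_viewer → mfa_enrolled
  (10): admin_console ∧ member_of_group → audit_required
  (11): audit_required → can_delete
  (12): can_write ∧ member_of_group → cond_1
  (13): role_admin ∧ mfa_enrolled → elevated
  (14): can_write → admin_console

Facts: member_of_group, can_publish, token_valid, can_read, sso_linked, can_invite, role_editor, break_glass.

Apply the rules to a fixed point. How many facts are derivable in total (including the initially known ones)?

Round 1: (2) [can_invite ∧ can_publish → role_viewer]; (4) [sso_linked ∧ token_valid → can_write]. Adds role_viewer, can_write.
Round 2: (12) [can_write ∧ member_of_group → cond_1]; (14) [can_write → admin_console]. Adds cond_1, admin_console.
Round 3: (10) [admin_console ∧ member_of_group → audit_required]. Adds audit_required.
Round 4: (11) [audit_required → can_delete]. Adds can_delete.
Round 5: (9) [can_delete ∧ role_viewer → mfa_enrolled]. Adds mfa_enrolled.
Closure: {admin_console, audit_required, break_glass, can_delete, can_invite, can_publish, can_read, can_write, cond_1, member_of_group, mfa_enrolled, role_editor, role_viewer, sso_linked, token_valid} — 15 facts.

15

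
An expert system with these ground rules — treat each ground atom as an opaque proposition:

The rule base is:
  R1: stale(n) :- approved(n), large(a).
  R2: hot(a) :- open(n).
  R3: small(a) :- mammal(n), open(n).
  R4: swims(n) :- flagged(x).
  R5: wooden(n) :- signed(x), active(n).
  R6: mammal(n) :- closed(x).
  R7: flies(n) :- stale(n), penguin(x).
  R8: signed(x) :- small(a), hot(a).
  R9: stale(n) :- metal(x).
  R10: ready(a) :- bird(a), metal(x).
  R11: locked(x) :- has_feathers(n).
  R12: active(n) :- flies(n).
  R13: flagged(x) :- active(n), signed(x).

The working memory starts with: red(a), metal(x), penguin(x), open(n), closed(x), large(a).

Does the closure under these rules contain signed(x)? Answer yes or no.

Round 1: R2 [hot(a) :- open(n).]; R6 [mammal(n) :- closed(x).]; R9 [stale(n) :- metal(x).]. New: hot(a), mammal(n), stale(n).
Round 2: R3 [small(a) :- mammal(n), open(n).]; R7 [flies(n) :- stale(n), penguin(x).]. New: small(a), flies(n).
Round 3: R8 [signed(x) :- small(a), hot(a).]; R12 [active(n) :- flies(n).]. New: signed(x), active(n).
Round 4: R5 [wooden(n) :- signed(x), active(n).]; R13 [flagged(x) :- active(n), signed(x).]. New: wooden(n), flagged(x).
Round 5: R4 [swims(n) :- flagged(x).]. New: swims(n).
signed(x) appears in round 3, so it is derivable.

yes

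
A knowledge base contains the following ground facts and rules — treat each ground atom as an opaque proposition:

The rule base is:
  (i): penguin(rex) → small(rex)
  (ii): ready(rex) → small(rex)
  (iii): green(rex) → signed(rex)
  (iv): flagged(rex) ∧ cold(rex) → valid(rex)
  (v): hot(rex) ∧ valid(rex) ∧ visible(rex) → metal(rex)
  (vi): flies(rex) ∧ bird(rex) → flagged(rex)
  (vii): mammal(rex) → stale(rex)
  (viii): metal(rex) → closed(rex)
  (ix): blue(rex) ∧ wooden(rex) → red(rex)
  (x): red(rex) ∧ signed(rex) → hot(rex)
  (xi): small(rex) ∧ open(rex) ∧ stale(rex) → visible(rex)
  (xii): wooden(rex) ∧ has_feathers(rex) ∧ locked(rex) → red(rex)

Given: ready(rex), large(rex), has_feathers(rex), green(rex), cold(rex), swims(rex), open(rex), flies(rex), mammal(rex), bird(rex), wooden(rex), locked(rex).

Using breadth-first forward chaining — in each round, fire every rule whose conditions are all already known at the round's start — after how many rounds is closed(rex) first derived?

Round 1 fires (ii), (iii), (vi), (vii), (xii), giving small(rex), signed(rex), flagged(rex), stale(rex), red(rex).
Round 2 fires (iv), (x), (xi), giving valid(rex), hot(rex), visible(rex).
Round 3 fires (v), giving metal(rex).
Round 4 fires (viii), giving closed(rex).
closed(rex) first appears in round 4.

4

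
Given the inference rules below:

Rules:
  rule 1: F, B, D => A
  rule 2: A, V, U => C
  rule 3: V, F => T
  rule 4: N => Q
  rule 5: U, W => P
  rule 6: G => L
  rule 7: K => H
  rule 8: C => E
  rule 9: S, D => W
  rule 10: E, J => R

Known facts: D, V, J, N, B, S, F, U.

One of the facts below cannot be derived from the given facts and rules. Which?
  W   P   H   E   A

Round 1 fires rule 1, rule 3, rule 4, rule 9, giving A, T, Q, W.
Round 2 fires rule 2, rule 5, giving C, P.
Round 3 fires rule 8, giving E.
Round 4 fires rule 10, giving R.
Derived: A (round 1), E (round 3), P (round 2), W (round 1). H never appears in any round.

H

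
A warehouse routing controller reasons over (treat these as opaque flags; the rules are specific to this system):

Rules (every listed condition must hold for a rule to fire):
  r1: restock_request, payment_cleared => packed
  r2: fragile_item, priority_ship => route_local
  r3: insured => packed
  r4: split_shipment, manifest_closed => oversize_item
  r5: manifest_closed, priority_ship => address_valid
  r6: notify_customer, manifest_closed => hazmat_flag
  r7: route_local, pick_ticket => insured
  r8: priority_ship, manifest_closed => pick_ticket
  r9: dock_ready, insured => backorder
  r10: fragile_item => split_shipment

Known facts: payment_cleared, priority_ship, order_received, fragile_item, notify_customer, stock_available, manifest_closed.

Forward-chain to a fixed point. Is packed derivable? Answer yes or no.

Round 1: r2 [fragile_item, priority_ship => route_local]; r5 [manifest_closed, priority_ship => address_valid]; r6 [notify_customer, manifest_closed => hazmat_flag]; r8 [priority_ship, manifest_closed => pick_ticket]; r10 [fragile_item => split_shipment]. New: route_local, address_valid, hazmat_flag, pick_ticket, split_shipment.
Round 2: r4 [split_shipment, manifest_closed => oversize_item]; r7 [route_local, pick_ticket => insured]. New: oversize_item, insured.
Round 3: r3 [insured => packed]. New: packed.
packed appears in round 3, so it is derivable.

yes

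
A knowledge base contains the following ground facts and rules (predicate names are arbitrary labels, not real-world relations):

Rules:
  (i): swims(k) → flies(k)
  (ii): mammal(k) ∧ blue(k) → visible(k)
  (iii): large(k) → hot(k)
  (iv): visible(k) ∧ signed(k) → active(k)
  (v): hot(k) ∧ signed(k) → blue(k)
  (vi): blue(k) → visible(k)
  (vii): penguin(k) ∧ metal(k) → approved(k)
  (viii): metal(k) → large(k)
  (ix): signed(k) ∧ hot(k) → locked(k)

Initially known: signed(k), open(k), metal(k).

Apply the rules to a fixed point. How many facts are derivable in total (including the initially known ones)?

Round 1 fires (viii), giving large(k).
Round 2 fires (iii), giving hot(k).
Round 3 fires (v), (ix), giving blue(k), locked(k).
Round 4 fires (vi), giving visible(k).
Round 5 fires (iv), giving active(k).
Closure: {active(k), blue(k), hot(k), large(k), locked(k), metal(k), open(k), signed(k), visible(k)} — 9 facts.

9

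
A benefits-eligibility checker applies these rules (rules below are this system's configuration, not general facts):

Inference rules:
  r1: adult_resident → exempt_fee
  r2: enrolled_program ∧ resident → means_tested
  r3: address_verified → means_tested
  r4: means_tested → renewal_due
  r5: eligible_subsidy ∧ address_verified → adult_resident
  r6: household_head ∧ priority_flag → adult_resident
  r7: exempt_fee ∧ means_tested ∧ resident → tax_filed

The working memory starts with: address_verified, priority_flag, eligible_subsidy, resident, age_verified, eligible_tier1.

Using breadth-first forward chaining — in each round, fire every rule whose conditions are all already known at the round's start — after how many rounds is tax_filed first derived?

Round 1 fires r3, r5, giving means_tested, adult_resident.
Round 2 fires r1, r4, giving exempt_fee, renewal_due.
Round 3 fires r7, giving tax_filed.
tax_filed first appears in round 3.

3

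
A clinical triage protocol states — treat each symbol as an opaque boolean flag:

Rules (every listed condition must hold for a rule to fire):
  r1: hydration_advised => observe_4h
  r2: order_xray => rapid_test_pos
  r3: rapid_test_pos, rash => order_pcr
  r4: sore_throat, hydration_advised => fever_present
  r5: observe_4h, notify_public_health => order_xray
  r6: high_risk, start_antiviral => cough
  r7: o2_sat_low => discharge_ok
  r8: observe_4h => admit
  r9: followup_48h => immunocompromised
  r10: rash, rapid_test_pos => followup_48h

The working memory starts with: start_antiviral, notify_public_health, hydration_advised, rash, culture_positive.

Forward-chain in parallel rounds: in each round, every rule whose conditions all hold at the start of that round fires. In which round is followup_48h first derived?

Round 1: r1 [hydration_advised => observe_4h]. Adds observe_4h.
Round 2: r5 [observe_4h, notify_public_health => order_xray]; r8 [observe_4h => admit]. Adds order_xray, admit.
Round 3: r2 [order_xray => rapid_test_pos]. Adds rapid_test_pos.
Round 4: r3 [rapid_test_pos, rash => order_pcr]; r10 [rash, rapid_test_pos => followup_48h]. Adds order_pcr, followup_48h.
followup_48h first appears in round 4.

4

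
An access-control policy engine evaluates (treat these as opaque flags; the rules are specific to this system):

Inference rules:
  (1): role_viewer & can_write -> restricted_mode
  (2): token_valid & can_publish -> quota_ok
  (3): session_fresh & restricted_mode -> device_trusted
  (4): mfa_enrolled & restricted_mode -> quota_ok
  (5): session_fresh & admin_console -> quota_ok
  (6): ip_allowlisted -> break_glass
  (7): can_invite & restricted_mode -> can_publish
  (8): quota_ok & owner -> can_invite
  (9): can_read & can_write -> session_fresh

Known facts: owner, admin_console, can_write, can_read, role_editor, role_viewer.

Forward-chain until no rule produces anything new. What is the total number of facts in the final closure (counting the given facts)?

Round 1 fires (1), (9), giving restricted_mode, session_fresh.
Round 2 fires (3), (5), giving device_trusted, quota_ok.
Round 3 fires (8), giving can_invite.
Round 4 fires (7), giving can_publish.
Closure: {admin_console, can_invite, can_publish, can_read, can_write, device_trusted, owner, quota_ok, restricted_mode, role_editor, role_viewer, session_fresh} — 12 facts.

12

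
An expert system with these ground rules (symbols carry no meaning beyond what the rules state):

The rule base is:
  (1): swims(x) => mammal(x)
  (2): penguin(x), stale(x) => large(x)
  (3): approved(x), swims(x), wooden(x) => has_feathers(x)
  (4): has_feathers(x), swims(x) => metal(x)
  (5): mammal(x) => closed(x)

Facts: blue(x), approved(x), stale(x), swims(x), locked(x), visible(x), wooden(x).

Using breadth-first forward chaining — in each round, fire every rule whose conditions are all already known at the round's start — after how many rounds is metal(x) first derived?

2

Round 1 fires (1), (3), giving mammal(x), has_feathers(x).
Round 2 fires (4), (5), giving metal(x), closed(x).
metal(x) first appears in round 2.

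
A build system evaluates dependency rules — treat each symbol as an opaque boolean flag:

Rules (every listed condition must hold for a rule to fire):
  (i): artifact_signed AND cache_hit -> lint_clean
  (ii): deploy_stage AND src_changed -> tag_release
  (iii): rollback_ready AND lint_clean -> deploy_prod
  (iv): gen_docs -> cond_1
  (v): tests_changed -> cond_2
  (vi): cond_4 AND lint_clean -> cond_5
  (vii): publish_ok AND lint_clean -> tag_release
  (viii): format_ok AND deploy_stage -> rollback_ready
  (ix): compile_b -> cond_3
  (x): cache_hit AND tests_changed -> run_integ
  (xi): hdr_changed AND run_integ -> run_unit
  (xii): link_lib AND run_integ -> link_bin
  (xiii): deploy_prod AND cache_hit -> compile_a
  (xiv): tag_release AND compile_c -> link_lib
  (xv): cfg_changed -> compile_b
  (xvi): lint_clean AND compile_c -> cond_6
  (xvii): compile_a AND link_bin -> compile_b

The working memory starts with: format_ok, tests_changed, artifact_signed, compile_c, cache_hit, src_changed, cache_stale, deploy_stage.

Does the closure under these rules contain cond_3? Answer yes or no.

Round 1 fires (i), (ii), (v), (viii), (x), giving lint_clean, tag_release, cond_2, rollback_ready, run_integ.
Round 2 fires (iii), (xiv), (xvi), giving deploy_prod, link_lib, cond_6.
Round 3 fires (xii), (xiii), giving link_bin, compile_a.
Round 4 fires (xvii), giving compile_b.
Round 5 fires (ix), giving cond_3.
cond_3 appears in round 5, so it is derivable.

yes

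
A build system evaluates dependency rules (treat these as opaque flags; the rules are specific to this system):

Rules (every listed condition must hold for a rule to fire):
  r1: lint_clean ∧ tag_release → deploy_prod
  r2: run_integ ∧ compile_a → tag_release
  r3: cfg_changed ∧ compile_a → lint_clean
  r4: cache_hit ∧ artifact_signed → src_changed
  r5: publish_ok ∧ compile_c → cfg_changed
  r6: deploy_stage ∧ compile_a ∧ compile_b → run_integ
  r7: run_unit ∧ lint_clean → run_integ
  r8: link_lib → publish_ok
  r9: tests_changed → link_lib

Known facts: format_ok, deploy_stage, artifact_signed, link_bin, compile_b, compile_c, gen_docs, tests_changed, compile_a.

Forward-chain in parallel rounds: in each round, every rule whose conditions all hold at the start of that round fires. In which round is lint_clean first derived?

[1] r6 [deploy_stage ∧ compile_a ∧ compile_b → run_integ]; r9 [tests_changed → link_lib]. ⇒ new: run_integ, link_lib.
[2] r2 [run_integ ∧ compile_a → tag_release]; r8 [link_lib → publish_ok]. ⇒ new: tag_release, publish_ok.
[3] r5 [publish_ok ∧ compile_c → cfg_changed]. ⇒ new: cfg_changed.
[4] r3 [cfg_changed ∧ compile_a → lint_clean]. ⇒ new: lint_clean.
lint_clean first appears in round 4.

4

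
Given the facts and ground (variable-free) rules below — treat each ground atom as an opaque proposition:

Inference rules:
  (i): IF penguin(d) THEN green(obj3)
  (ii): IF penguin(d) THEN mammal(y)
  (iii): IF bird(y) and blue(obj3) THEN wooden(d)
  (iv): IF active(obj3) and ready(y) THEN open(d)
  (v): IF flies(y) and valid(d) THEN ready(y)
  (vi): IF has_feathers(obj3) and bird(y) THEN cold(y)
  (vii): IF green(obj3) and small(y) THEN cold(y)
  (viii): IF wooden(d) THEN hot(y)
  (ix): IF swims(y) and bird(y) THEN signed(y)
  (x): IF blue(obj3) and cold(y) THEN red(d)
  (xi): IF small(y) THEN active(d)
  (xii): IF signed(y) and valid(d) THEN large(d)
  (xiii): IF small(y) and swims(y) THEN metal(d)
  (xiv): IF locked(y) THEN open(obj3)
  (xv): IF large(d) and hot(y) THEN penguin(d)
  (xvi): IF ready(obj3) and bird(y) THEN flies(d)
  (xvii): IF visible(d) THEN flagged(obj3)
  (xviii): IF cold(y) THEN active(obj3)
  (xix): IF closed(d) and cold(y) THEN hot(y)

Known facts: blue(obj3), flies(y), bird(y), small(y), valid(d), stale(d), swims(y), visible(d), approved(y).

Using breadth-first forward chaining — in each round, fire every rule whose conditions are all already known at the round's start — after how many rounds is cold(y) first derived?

5

Round 1 fires (iii), (v), (ix), (xi), (xiii), (xvii), giving wooden(d), ready(y), signed(y), active(d), metal(d), flagged(obj3).
Round 2 fires (viii), (xii), giving hot(y), large(d).
Round 3 fires (xv), giving penguin(d).
Round 4 fires (i), (ii), giving green(obj3), mammal(y).
Round 5 fires (vii), giving cold(y).
cold(y) first appears in round 5.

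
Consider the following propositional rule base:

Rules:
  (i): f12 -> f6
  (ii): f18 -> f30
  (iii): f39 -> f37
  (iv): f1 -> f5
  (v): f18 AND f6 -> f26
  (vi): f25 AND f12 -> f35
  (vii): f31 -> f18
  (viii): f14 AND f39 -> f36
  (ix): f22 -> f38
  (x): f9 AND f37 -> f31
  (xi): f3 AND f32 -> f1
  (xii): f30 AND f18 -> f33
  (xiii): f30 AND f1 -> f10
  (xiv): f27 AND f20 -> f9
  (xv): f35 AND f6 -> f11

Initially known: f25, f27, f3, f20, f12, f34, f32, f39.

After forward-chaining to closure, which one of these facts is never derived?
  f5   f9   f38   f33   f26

Round 1 fires (i), (iii), (vi), (xi), (xiv), giving f6, f37, f35, f1, f9.
Round 2 fires (iv), (x), (xv), giving f5, f31, f11.
Round 3 fires (vii), giving f18.
Round 4 fires (ii), (v), giving f30, f26.
Round 5 fires (xii), (xiii), giving f33, f10.
Derived: f9 (round 1), f33 (round 5), f26 (round 4), f5 (round 2). f38 never appears in any round.

f38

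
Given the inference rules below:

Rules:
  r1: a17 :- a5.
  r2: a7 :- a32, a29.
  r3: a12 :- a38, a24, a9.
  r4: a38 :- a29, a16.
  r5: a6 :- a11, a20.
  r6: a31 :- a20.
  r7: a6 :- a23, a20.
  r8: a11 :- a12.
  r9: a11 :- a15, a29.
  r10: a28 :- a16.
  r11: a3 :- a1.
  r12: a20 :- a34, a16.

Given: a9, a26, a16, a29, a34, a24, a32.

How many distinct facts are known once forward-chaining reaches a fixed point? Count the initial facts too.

[1] r2 [a7 :- a32, a29.]; r4 [a38 :- a29, a16.]; r10 [a28 :- a16.]; r12 [a20 :- a34, a16.]. ⇒ new: a7, a38, a28, a20.
[2] r3 [a12 :- a38, a24, a9.]; r6 [a31 :- a20.]. ⇒ new: a12, a31.
[3] r8 [a11 :- a12.]. ⇒ new: a11.
[4] r5 [a6 :- a11, a20.]. ⇒ new: a6.
Closure: {a11, a12, a16, a20, a24, a26, a28, a29, a31, a32, a34, a38, a6, a7, a9} — 15 facts.

15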